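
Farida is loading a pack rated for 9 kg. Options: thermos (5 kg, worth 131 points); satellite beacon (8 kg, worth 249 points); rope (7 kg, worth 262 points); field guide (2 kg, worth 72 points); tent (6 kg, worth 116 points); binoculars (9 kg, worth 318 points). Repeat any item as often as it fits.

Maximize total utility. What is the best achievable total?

334

Density check — rope 37.43, field guide 36.00, binoculars 35.33 are the best per kg.
Rope + field guide uses 9 of the 9 kg and totals 334.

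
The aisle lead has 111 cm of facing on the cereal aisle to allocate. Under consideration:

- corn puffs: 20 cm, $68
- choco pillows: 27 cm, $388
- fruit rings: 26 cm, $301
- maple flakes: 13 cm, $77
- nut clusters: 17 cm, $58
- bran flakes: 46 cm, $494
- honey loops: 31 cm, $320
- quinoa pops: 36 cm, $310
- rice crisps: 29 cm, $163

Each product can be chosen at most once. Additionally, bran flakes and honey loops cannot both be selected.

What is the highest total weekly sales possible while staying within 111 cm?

1192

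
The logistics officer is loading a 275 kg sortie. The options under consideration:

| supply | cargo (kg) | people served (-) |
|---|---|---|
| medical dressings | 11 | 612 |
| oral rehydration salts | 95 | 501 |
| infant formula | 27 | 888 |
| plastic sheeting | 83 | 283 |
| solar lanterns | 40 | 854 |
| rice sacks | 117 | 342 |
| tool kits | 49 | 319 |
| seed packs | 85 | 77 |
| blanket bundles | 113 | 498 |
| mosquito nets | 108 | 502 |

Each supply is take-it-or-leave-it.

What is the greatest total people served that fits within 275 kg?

Density check — medical dressings 55.64, infant formula 32.89, solar lanterns 21.35, tool kits 6.51 are the best per kg.
Greedy by ratio would take medical dressings + oral rehydration salts + infant formula + solar lanterns + tool kits: 222 kg used, total 3174.
Replace oral rehydration salts with mosquito nets: the trade gains 1 net, giving 3175 at 235 kg.

3175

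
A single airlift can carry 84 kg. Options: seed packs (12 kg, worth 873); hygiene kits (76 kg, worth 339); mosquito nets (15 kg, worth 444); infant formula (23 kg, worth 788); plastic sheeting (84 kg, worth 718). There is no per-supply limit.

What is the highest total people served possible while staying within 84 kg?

Taking 7×seed packs: 84 kg used, 6111 in people served.
That's the maximum — no swap from here does better than 6111.

6111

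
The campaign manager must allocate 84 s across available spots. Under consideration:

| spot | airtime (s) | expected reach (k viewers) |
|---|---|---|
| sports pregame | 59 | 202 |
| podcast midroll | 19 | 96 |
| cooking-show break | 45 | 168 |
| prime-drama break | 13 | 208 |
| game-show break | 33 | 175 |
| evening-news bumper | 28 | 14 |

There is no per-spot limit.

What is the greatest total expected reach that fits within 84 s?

1248

By expected reach per s: prime-drama break 16.00, game-show break 5.30, podcast midroll 5.05 lead.
The ratio ordering already packs tightly: 6×prime-drama break, 78 s, 1248.
That's the maximum — no swap from here does better than 1248.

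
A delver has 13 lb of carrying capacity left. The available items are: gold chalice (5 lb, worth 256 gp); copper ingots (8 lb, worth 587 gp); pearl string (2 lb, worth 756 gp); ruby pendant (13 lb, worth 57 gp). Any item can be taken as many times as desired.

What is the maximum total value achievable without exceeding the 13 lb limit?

4536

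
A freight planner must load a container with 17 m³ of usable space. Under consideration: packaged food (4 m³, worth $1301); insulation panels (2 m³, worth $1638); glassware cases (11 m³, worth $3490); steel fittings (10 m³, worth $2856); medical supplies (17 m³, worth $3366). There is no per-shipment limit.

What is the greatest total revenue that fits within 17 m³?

13104

8×insulation panels uses 16 of the 17 m³ and totals 13104.
No other feasible combination exceeds 13104.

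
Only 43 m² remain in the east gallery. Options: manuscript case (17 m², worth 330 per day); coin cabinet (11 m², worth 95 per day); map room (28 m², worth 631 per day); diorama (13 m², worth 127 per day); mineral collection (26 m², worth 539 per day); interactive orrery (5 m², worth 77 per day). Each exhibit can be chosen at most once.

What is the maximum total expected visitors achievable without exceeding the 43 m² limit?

869

Filling by ratio: map room + interactive orrery for 708, with 10 m² left unused.
Dropping map room and interactive orrery frees 33 m²; slotting in manuscript case + mineral collection (43 m²) lifts the total to 869 at 43 m².
Every other selection either busts 43 m² or fails to beat 869.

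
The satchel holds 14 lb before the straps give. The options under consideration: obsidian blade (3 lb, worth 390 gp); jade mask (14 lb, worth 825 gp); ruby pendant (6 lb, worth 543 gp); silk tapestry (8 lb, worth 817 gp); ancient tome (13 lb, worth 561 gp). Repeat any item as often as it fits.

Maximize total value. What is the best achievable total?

A density-first pass picks 4×obsidian blade — 1560 at 12 lb.
Dropping 2×obsidian blade frees 6 lb; slotting in silk tapestry (8 lb) lifts the total to 1597 at 14 lb.
No other feasible combination exceeds 1597.

1597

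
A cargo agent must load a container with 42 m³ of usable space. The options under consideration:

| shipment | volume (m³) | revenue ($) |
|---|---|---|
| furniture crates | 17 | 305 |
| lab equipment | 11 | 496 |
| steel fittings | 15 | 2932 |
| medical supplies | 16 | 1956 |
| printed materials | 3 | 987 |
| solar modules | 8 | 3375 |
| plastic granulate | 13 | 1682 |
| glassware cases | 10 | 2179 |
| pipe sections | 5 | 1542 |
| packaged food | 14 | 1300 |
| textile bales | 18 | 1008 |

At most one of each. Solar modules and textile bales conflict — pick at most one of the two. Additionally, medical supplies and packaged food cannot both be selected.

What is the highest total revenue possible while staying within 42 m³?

11015

Taking steel fittings + printed materials + solar modules + glassware cases + pipe sections: 41 m³ used, 11015 in revenue.
Runner-up medical supplies + printed materials + solar modules + glassware cases + pipe sections tops out at 10039.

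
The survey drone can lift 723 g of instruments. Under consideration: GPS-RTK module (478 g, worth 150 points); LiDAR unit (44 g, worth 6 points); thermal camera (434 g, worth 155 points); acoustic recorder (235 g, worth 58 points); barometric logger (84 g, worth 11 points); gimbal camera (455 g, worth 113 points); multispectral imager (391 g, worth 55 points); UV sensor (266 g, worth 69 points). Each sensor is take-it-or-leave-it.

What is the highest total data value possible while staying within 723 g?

The ratio ordering already packs tightly: thermal camera + UV sensor, 700 g, 224.
Next best is LiDAR unit + thermal camera + acoustic recorder at 219 (713 g) — short by 5.

224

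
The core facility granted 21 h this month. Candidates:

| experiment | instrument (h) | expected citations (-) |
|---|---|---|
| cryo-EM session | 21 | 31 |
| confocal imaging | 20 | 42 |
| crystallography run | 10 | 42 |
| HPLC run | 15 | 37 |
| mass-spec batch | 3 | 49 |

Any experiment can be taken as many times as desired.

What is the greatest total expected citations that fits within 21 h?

Best packing: 7×mass-spec batch — 21 h, 343 total.
Nothing else within 21 h beats 343.

343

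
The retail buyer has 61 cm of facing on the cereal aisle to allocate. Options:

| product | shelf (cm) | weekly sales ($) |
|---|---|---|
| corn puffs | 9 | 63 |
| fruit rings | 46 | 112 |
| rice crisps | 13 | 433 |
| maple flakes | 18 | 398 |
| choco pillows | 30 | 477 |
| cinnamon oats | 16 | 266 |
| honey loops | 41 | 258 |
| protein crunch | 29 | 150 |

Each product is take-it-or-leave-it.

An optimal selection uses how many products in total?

The maximum weekly sales within 61 cm is 1308.
rice crisps + maple flakes + choco pillows hits 1308 at 61 cm.
Every optimal selection uses 3 products.

3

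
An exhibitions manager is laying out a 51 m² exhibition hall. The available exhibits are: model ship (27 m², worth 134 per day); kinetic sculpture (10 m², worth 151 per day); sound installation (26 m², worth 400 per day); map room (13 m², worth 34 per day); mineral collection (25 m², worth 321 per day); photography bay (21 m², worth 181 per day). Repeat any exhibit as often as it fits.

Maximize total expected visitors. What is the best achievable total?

755

Greedy by ratio would take 2×kinetic sculpture + sound installation: 46 m² used, total 702.
Dropping sound installation frees 26 m²; slotting in 3×kinetic sculpture (30 m²) lifts the total to 755 at 50 m².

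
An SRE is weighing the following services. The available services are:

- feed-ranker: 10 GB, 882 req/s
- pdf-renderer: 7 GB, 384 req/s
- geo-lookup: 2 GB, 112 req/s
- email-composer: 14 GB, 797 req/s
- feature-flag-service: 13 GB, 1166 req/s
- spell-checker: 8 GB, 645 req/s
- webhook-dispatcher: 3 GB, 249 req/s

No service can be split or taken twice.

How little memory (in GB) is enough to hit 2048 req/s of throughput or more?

23

Minimise GB subject to total throughput ≥ 2048.
feed-ranker + feature-flag-service: 2048 throughput at 23 GB.
No combination under 23 GB hits 2048.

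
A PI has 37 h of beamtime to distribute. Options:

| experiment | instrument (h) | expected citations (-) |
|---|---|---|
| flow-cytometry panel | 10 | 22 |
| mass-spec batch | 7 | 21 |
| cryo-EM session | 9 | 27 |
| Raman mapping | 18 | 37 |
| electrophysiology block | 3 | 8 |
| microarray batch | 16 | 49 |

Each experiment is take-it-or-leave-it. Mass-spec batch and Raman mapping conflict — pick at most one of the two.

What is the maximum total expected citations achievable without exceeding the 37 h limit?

105

Taking mass-spec batch + cryo-EM session + electrophysiology block + microarray batch: 35 h used, 105 in expected citations.
The spare 2 h is too small for any remaining experiment, and no feasible exchange beats 105.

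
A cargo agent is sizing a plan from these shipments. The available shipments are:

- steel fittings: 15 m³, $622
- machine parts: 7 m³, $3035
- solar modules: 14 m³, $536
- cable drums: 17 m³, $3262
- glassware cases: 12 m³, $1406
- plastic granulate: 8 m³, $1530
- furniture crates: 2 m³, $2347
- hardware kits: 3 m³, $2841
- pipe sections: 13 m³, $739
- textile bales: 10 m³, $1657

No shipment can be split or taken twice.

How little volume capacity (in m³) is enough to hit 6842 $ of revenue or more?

12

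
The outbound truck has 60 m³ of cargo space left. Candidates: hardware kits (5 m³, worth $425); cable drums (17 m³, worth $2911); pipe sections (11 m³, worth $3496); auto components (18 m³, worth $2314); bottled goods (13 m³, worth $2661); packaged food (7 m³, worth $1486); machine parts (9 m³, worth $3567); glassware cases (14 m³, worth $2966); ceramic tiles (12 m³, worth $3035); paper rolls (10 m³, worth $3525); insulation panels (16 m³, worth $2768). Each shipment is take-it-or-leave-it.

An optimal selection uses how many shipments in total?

Best achievable revenue is 16709.
For example hardware kits + pipe sections + bottled goods + machine parts + ceramic tiles + paper rolls achieves it, using 60 m³.
Every optimal selection uses 6 shipments.

6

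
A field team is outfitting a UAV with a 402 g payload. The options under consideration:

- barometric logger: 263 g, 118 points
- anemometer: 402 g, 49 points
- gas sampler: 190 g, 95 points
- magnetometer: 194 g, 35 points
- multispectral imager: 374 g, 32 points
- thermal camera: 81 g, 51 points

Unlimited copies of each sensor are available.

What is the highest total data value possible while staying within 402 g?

204

Density check — thermal camera 0.63, gas sampler 0.50, barometric logger 0.45 are the best per g.
Best packing: 4×thermal camera — 324 g, 204 total.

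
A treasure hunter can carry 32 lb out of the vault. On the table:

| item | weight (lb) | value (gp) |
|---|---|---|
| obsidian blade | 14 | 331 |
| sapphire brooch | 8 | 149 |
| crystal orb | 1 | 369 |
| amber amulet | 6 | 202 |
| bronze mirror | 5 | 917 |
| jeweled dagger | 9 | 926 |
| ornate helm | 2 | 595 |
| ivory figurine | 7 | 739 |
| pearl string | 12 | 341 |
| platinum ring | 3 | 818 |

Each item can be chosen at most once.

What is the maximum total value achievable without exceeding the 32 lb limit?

Taking crystal orb + bronze mirror + jeweled dagger + ornate helm + ivory figurine + platinum ring: 27 lb used, 4364 in value.
The closest alternative, amber amulet + bronze mirror + jeweled dagger + ornate helm + ivory figurine + platinum ring, reaches only 4197.

4364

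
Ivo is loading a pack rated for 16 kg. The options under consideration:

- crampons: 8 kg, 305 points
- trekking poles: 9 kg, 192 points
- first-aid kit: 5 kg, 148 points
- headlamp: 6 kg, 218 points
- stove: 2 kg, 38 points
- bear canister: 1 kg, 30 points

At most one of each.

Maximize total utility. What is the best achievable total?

A density-first pass picks crampons + headlamp + bear canister — 553 at 15 kg.
Dropping bear canister frees 1 kg; slotting in stove (2 kg) lifts the total to 561 at 16 kg.
Runner-up crampons + headlamp + bear canister tops out at 553.

561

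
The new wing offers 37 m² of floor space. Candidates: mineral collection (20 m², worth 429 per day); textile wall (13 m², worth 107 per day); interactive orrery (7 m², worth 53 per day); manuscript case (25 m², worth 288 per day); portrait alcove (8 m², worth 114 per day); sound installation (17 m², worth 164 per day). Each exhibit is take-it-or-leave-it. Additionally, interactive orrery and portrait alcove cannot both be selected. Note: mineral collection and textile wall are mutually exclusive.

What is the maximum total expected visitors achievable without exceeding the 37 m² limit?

Density check — mineral collection 21.45, portrait alcove 14.25, manuscript case 11.52, sound installation 9.65 are the best per m².
Best packing: mineral collection + sound installation — 37 m², 593 total.
The closest alternative, mineral collection + portrait alcove, reaches only 543.

593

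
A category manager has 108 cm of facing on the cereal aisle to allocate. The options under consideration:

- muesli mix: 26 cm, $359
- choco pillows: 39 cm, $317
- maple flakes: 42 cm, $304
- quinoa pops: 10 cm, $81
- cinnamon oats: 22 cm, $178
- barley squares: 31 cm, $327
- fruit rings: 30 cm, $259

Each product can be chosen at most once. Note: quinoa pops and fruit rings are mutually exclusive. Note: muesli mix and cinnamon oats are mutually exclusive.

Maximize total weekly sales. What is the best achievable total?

By weekly sales per cm: muesli mix 13.81, barley squares 10.55, fruit rings 8.63, choco pillows 8.13 lead.
Taking muesli mix + choco pillows + quinoa pops + barley squares: 106 cm used, 1084 in weekly sales.
An exhaustive check of the 128 subsets confirms 1084.

1084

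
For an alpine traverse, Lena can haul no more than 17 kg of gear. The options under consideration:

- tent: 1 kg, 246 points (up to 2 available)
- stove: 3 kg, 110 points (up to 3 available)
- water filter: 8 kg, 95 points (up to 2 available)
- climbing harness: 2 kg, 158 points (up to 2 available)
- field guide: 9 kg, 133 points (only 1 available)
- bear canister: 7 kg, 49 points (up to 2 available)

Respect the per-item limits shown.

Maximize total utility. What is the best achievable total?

1138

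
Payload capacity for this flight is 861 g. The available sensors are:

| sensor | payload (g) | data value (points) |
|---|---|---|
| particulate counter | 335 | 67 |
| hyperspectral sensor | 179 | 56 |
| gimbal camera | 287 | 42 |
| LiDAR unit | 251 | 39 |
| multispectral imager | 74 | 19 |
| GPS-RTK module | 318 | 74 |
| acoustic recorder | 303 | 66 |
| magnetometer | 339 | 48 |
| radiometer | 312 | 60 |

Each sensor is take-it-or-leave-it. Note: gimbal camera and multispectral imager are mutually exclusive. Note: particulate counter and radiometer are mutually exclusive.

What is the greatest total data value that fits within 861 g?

197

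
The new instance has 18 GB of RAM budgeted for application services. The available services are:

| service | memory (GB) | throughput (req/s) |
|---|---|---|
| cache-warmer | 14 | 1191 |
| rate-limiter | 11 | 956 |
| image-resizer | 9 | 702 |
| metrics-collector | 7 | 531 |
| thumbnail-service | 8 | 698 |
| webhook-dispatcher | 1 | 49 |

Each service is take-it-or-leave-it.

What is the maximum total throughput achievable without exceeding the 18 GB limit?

1487

Ranking by ratio (throughput/GB): thumbnail-service 87.25, rate-limiter 86.91, cache-warmer 85.07, image-resizer 78.00.
Greedy by ratio would take image-resizer + thumbnail-service + webhook-dispatcher: 18 GB used, total 1449.
A better packing is rate-limiter + metrics-collector: 18 GB, total 1487.
An exhaustive check of the 64 subsets confirms 1487.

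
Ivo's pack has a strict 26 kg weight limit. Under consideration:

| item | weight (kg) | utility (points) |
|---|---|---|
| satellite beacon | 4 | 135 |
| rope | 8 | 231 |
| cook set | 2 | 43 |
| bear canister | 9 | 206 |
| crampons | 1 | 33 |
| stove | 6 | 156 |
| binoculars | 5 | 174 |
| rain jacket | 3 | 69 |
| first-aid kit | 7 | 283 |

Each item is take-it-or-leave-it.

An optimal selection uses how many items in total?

5

The maximum utility within 26 kg is 866.
satellite beacon + rope + cook set + binoculars + first-aid kit hits 866 at 26 kg.
Any selection reaching 866 contains exactly 5 items.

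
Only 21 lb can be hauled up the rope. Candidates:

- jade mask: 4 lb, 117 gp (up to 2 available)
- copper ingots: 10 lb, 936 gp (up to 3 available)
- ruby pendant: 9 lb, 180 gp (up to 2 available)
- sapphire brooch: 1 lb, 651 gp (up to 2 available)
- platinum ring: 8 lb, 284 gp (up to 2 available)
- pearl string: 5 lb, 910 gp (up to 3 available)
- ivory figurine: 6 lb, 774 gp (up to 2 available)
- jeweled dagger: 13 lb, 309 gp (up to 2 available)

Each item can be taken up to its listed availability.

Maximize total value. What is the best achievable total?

Ranking by ratio (value/lb): sapphire brooch 651.00, pearl string 182.00, ivory figurine 129.00.
Taking jade mask + 2×sapphire brooch + 3×pearl string: 21 lb used, 4149 in value.

4149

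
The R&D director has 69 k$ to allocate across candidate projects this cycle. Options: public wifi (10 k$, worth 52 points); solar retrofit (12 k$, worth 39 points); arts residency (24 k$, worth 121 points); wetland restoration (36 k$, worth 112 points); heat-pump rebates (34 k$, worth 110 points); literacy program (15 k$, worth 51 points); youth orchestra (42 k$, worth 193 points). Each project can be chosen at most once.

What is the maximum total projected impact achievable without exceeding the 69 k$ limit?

Density check — public wifi 5.20, arts residency 5.04, youth orchestra 4.60 are the best per k$.
Filling by ratio: public wifi + solar retrofit + arts residency + literacy program for 263, with 8 k$ left unused.
Dropping public wifi and solar retrofit and literacy program frees 37 k$; slotting in youth orchestra (42 k$) lifts the total to 314 at 66 k$.
The spare 3 k$ is too small for any remaining project, and no exchange beats 314.

314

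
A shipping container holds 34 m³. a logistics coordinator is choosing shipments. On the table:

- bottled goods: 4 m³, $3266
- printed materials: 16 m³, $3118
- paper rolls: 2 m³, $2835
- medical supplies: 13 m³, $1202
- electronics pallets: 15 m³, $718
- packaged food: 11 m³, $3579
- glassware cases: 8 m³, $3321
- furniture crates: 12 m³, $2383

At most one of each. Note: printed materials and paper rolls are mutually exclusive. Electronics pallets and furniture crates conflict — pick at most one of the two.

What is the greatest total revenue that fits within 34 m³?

13001

Best packing: bottled goods + paper rolls + packaged food + glassware cases — 25 m³, 13001 total.
Next best is paper rolls + packaged food + glassware cases + furniture crates at 12118 (33 m³) — short by 883.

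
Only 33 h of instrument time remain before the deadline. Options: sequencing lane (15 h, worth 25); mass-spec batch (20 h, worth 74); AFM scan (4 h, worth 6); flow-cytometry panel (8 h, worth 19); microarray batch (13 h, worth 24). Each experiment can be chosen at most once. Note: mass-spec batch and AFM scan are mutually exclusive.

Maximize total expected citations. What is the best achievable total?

Density check — mass-spec batch 3.70, flow-cytometry panel 2.38, microarray batch 1.85 are the best per h.
Best packing: mass-spec batch + microarray batch — 33 h, 98 total.
Next best is mass-spec batch + flow-cytometry panel at 93 (28 h) — short by 5.

98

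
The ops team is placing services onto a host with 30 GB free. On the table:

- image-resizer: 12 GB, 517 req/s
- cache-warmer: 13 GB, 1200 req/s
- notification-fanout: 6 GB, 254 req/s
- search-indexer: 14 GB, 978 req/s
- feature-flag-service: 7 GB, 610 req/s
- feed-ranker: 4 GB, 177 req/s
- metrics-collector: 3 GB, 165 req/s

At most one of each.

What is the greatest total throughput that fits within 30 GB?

Taking the top-ratio services first gives cache-warmer + feature-flag-service + feed-ranker + metrics-collector for 2152 (27 GB).
Replace feature-flag-service and feed-ranker with search-indexer: the trade gains 191 net, giving 2343 at 30 GB.

2343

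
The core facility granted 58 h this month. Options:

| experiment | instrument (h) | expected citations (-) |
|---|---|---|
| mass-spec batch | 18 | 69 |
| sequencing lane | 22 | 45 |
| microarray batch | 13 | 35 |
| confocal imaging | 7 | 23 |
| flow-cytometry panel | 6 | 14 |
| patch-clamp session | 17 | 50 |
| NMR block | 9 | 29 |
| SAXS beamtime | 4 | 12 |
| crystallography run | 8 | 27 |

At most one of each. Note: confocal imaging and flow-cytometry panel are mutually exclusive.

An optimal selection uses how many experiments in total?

5

The maximum expected citations within 58 h is 189.
One optimal bundle: mass-spec batch + flow-cytometry panel + patch-clamp session + NMR block + crystallography run (58 h).
Any selection reaching 189 contains exactly 5 experiments.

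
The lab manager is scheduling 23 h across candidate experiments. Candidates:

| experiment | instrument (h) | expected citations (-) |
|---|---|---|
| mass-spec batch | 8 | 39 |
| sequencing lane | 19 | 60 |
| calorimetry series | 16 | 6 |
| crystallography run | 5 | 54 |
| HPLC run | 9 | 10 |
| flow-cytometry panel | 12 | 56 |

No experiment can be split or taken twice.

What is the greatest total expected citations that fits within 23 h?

By expected citations per h: crystallography run 10.80, mass-spec batch 4.88, flow-cytometry panel 4.67, sequencing lane 3.16 lead.
Filling by ratio: mass-spec batch + crystallography run + HPLC run for 103, with 1 h left unused.
Replace mass-spec batch and HPLC run with flow-cytometry panel: the trade gains 7 net, giving 110 at 17 h.
The closest alternative, mass-spec batch + crystallography run + HPLC run, reaches only 103.

110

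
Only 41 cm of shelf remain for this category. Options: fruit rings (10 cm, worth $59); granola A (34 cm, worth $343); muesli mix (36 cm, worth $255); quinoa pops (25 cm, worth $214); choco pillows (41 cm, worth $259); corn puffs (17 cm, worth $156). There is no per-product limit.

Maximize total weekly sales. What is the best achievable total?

The ratio ordering already packs tightly: granola A, 34 cm, 343.
Every other selection either busts 41 cm or fails to beat 343.

343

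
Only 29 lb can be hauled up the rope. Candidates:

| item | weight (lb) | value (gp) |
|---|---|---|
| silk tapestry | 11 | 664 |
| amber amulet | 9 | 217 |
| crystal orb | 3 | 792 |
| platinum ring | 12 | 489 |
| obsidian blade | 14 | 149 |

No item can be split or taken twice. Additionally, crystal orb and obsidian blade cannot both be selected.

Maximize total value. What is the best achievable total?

1945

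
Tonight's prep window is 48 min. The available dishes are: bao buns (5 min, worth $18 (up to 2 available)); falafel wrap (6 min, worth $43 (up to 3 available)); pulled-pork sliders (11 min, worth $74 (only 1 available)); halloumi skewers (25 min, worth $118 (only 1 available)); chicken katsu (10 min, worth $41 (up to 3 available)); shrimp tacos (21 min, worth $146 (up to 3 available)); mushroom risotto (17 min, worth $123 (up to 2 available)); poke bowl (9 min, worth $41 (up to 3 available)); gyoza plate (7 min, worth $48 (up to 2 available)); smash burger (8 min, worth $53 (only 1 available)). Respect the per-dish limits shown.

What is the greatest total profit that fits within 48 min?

A density-first pass picks 2×falafel wrap + 2×mushroom risotto — 332 at 46 min.
Replace falafel wrap with smash burger: the trade gains 10 net, giving 342 at 48 min.
Every other selection either busts 48 min or exceeds an availability limit or fails to beat 342.

342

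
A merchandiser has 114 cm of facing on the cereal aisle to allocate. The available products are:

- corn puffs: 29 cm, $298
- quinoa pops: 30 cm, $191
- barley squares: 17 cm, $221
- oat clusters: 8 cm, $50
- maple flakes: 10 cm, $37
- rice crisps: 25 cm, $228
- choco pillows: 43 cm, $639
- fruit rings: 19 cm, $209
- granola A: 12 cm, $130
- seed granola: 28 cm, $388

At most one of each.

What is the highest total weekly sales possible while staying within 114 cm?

1476

By weekly sales per cm: choco pillows 14.86, seed granola 13.86, barley squares 13.00, fruit rings 11.00 lead.
Filling by ratio: barley squares + choco pillows + fruit rings + seed granola for 1457, with 7 cm left unused.
Dropping fruit rings frees 19 cm; slotting in rice crisps (25 cm) lifts the total to 1476 at 113 cm.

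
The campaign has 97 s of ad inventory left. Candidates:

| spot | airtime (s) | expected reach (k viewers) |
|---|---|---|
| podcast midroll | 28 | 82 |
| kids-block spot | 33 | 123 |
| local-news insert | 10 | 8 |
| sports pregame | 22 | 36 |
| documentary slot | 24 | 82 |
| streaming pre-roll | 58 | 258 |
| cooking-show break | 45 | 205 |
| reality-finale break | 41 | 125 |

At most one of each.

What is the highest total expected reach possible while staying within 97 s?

By expected reach per s: cooking-show break 4.56, streaming pre-roll 4.45, kids-block spot 3.73, documentary slot 3.42 lead.
Filling by ratio: kids-block spot + local-news insert + cooking-show break for 336, with 9 s left unused.
The 55 s tied up in local-news insert and cooking-show break is better spent on streaming pre-roll — total rises to 381 (91 s).
Nothing else within 97 s beats 381.

381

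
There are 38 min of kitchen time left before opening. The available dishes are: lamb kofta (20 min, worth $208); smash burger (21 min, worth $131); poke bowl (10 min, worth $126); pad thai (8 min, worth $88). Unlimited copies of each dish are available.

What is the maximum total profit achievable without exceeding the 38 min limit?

The ratio ordering already packs tightly: 3×poke bowl + pad thai, 38 min, 466.

466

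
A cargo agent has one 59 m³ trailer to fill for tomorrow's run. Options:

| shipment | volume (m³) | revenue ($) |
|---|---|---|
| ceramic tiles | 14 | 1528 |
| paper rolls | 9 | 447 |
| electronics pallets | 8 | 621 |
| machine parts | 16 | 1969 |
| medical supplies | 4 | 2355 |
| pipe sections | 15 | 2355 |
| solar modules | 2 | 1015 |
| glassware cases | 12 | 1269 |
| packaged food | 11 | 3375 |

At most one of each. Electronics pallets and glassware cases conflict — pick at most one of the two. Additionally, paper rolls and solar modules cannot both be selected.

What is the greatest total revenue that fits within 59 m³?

Greedy by ratio would take electronics pallets + machine parts + medical supplies + pipe sections + solar modules + packaged food: 56 m³ used, total 11690.
Replace electronics pallets and machine parts with ceramic tiles + glassware cases: the trade gains 207 net, giving 11897 at 58 m³.
An exhaustive check of the 512 subsets confirms 11897.

11897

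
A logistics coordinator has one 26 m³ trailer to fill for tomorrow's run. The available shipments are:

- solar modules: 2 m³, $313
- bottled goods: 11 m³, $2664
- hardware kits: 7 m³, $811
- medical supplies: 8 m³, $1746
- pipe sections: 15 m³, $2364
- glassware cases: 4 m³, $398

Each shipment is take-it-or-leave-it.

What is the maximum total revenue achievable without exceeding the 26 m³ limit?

Density check — bottled goods 242.18, medical supplies 218.25, pipe sections 157.60, solar modules 156.50 are the best per m³.
Greedy by ratio would take solar modules + bottled goods + medical supplies + glassware cases: 25 m³ used, total 5121.
Replace solar modules and glassware cases with hardware kits: the trade gains 100 net, giving 5221 at 26 m³.

5221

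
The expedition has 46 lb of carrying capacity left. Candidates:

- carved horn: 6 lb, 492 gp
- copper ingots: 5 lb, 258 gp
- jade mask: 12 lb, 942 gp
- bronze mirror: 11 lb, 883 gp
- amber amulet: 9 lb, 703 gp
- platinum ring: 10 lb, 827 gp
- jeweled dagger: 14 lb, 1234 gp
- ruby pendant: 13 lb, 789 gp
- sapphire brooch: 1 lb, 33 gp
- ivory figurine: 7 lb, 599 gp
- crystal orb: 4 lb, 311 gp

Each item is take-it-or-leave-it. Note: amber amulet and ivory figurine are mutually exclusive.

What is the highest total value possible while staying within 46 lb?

3854

Density check — jeweled dagger 88.14, ivory figurine 85.57, platinum ring 82.70 are the best per lb.
Best packing: bronze mirror + platinum ring + jeweled dagger + ivory figurine + crystal orb — 46 lb, 3854 total.
The closest alternative, carved horn + jade mask + platinum ring + jeweled dagger + crystal orb, reaches only 3806.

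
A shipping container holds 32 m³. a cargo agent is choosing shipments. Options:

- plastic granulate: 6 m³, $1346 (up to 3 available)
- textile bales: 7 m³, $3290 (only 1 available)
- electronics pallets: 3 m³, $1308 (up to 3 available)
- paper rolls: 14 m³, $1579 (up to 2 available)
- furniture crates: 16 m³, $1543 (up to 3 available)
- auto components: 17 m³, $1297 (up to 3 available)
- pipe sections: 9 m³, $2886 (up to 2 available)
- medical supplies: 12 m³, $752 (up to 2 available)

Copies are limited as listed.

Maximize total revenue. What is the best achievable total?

11678

A density-first pass picks plastic granulate + textile bales + 3×electronics pallets + pipe sections — 11446 at 31 m³.
Dropping plastic granulate and electronics pallets frees 9 m³; slotting in pipe sections (9 m³) lifts the total to 11678 at 31 m³.
Every other selection either busts 32 m³ or exceeds an availability limit or fails to beat 11678.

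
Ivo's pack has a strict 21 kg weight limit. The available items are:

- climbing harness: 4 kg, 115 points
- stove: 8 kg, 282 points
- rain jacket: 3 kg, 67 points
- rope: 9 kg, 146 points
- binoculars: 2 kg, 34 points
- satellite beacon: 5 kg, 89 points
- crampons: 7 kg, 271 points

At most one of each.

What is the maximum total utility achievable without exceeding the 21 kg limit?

By utility per kg: crampons 38.71, stove 35.25, climbing harness 28.75 lead.
The ratio ordering already packs tightly: climbing harness + stove + binoculars + crampons, 21 kg, 702.

702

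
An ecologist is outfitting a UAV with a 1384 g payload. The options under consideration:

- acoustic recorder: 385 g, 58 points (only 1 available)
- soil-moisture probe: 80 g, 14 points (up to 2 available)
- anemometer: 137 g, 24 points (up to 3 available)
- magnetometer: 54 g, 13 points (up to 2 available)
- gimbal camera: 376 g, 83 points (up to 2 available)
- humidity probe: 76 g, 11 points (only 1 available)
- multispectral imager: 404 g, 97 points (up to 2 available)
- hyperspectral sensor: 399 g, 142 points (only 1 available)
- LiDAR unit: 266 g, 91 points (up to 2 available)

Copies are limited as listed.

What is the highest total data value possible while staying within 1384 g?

421

By data value per g: hyperspectral sensor 0.36, LiDAR unit 0.34, magnetometer 0.24, multispectral imager 0.24 lead.
The ratio heuristic lands on 2×anemometer + 2×magnetometer + hyperspectral sensor + 2×LiDAR unit (398) but leaves 71 g idle.
Dropping 2×anemometer and 2×magnetometer frees 382 g; slotting in multispectral imager (404 g) lifts the total to 421 at 1335 g.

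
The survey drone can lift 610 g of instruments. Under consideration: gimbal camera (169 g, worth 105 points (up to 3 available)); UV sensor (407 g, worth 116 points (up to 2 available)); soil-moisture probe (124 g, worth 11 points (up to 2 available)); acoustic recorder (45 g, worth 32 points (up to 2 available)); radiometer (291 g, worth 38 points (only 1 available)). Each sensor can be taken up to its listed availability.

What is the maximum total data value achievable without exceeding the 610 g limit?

379

Best packing: 3×gimbal camera + 2×acoustic recorder — 597 g, 379 total.
Every other selection either busts 610 g or exceeds an availability limit or fails to beat 379.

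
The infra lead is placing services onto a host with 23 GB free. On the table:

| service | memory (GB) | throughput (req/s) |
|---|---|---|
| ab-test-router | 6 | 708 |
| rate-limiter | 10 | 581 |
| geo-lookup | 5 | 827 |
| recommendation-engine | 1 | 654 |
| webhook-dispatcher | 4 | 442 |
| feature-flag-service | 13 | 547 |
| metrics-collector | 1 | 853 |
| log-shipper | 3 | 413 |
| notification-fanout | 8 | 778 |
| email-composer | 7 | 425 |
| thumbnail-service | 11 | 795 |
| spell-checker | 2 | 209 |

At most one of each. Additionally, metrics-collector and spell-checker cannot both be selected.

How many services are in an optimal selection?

6

Optimal total is 3967.
For example geo-lookup + recommendation-engine + webhook-dispatcher + metrics-collector + log-shipper + notification-fanout achieves it, using 22 GB.
Any selection reaching 3967 contains exactly 6 services.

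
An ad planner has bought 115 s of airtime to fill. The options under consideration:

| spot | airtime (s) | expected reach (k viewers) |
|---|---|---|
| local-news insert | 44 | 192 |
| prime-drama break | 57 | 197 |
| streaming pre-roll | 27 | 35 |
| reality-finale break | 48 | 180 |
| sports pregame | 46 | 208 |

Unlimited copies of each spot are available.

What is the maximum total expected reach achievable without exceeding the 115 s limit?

Ranking by ratio (expected reach/s): sports pregame 4.52, local-news insert 4.36, reality-finale break 3.75, prime-drama break 3.46.
Greedy by ratio would take 2×sports pregame: 92 s used, total 416.
Dropping 2×sports pregame frees 92 s; slotting in 2×local-news insert + streaming pre-roll (115 s) lifts the total to 419 at 115 s.
Nothing else within 115 s beats 419.

419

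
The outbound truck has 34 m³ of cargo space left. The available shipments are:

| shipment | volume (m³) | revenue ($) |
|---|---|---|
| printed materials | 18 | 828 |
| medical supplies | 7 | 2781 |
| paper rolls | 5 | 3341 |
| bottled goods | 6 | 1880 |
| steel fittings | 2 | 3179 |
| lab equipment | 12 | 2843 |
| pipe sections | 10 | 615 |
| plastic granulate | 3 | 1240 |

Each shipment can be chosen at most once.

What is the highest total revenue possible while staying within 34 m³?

Filling by ratio: medical supplies + paper rolls + bottled goods + steel fittings + pipe sections + plastic granulate for 13036, with 1 m³ left unused.
Replace pipe sections and plastic granulate with lab equipment: the trade gains 988 net, giving 14024 at 32 m³.
Runner-up medical supplies + paper rolls + steel fittings + lab equipment + plastic granulate tops out at 13384.

14024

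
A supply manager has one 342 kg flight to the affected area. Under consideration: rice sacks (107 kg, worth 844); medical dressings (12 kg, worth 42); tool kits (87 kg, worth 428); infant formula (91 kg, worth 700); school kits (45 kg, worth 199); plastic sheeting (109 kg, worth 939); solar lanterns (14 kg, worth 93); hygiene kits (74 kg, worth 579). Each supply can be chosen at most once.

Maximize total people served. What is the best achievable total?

The ratio heuristic lands on rice sacks + medical dressings + plastic sheeting + solar lanterns + hygiene kits (2497) but leaves 26 kg idle.
The 74 kg tied up in hygiene kits is better spent on infant formula — total rises to 2618 (333 kg).
The closest alternative, rice sacks + infant formula + plastic sheeting + solar lanterns, reaches only 2576.

2618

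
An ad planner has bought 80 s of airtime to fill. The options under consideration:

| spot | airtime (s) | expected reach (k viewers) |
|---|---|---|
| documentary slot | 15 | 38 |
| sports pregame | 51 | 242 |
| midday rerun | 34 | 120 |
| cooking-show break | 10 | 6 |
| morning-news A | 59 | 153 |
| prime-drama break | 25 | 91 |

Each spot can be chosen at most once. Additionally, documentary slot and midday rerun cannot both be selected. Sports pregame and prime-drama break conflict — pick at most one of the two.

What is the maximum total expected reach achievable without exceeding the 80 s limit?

286

Taking documentary slot + sports pregame + cooking-show break: 76 s used, 286 in expected reach.
An exhaustive check of the 64 subsets confirms 286.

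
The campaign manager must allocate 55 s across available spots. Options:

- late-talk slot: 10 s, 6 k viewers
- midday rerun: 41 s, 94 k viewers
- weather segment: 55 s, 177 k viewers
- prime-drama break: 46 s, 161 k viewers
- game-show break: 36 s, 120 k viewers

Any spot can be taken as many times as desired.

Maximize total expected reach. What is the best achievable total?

177

A density-first pass picks prime-drama break — 161 at 46 s.
The 46 s tied up in prime-drama break is better spent on weather segment — total rises to 177 (55 s).
Nothing else within 55 s beats 177.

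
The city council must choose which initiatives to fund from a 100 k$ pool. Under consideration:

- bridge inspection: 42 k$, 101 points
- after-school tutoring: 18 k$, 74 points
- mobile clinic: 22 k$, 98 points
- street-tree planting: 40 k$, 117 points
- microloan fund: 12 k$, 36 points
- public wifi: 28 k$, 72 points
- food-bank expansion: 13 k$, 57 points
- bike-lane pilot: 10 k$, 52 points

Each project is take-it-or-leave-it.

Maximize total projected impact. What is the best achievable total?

Greedy by ratio would take after-school tutoring + mobile clinic + microloan fund + food-bank expansion + bike-lane pilot: 75 k$ used, total 317.
Dropping after-school tutoring frees 18 k$; slotting in street-tree planting (40 k$) lifts the total to 360 at 97 k$.
The closest alternative, after-school tutoring + mobile clinic + public wifi + food-bank expansion + bike-lane pilot, reaches only 353.

360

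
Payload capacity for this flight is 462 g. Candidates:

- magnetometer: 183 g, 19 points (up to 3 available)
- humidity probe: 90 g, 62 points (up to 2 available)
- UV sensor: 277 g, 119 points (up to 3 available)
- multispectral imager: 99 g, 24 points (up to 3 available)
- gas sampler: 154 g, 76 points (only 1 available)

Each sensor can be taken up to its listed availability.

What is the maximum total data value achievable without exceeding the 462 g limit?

Greedy by ratio would take 2×humidity probe + multispectral imager + gas sampler: 433 g used, total 224.
Replace multispectral imager and gas sampler with UV sensor: the trade gains 19 net, giving 243 at 457 g.
That's the maximum — no swap from here does better than 243.

243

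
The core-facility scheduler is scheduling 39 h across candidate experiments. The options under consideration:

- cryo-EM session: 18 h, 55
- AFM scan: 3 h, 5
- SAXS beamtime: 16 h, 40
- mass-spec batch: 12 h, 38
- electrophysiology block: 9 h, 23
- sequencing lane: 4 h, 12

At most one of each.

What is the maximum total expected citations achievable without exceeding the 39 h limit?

Taking the top-ratio experiments first gives cryo-EM session + AFM scan + mass-spec batch + sequencing lane for 110 (37 h).
The 7 h tied up in AFM scan and sequencing lane is better spent on electrophysiology block — total rises to 116 (39 h).

116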